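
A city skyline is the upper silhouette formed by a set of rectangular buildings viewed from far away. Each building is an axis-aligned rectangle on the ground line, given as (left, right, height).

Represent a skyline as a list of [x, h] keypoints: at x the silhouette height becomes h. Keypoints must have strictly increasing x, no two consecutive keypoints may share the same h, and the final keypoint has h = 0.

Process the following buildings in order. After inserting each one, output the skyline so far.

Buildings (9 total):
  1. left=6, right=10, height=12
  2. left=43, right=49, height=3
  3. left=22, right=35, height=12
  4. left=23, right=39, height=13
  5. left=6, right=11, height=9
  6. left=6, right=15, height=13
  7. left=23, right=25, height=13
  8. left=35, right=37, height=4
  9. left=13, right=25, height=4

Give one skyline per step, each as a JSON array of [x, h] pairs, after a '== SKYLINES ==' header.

== SKYLINES ==
[[6,12],[10,0]]
[[6,12],[10,0],[43,3],[49,0]]
[[6,12],[10,0],[22,12],[35,0],[43,3],[49,0]]
[[6,12],[10,0],[22,12],[23,13],[39,0],[43,3],[49,0]]
[[6,12],[10,9],[11,0],[22,12],[23,13],[39,0],[43,3],[49,0]]
[[6,13],[15,0],[22,12],[23,13],[39,0],[43,3],[49,0]]
[[6,13],[15,0],[22,12],[23,13],[39,0],[43,3],[49,0]]
[[6,13],[15,0],[22,12],[23,13],[39,0],[43,3],[49,0]]
[[6,13],[15,4],[22,12],[23,13],[39,0],[43,3],[49,0]]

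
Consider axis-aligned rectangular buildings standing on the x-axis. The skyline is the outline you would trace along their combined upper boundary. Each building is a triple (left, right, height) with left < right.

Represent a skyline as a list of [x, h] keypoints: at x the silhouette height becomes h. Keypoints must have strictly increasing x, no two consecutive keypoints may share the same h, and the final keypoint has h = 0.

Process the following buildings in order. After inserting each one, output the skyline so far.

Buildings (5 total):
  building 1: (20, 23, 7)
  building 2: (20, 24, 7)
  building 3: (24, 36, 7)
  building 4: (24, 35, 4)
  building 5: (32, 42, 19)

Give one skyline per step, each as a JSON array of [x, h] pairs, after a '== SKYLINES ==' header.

== SKYLINES ==
[[20,7],[23,0]]
[[20,7],[24,0]]
[[20,7],[36,0]]
[[20,7],[36,0]]
[[20,7],[32,19],[42,0]]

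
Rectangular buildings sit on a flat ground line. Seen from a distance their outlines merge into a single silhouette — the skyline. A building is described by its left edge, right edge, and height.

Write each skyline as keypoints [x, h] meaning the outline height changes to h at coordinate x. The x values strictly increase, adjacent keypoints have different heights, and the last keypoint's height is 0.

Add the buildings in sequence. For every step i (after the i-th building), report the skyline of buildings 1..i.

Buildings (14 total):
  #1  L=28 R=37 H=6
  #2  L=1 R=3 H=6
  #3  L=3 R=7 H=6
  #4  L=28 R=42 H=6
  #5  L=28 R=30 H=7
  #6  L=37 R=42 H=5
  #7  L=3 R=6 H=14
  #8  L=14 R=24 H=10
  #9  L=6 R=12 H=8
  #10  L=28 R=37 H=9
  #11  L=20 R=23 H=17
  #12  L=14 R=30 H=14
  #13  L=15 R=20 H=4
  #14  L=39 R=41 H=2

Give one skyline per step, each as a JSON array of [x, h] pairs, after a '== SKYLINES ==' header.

== SKYLINES ==
[[28,6],[37,0]]
[[1,6],[3,0],[28,6],[37,0]]
[[1,6],[7,0],[28,6],[37,0]]
[[1,6],[7,0],[28,6],[42,0]]
[[1,6],[7,0],[28,7],[30,6],[42,0]]
[[1,6],[7,0],[28,7],[30,6],[42,0]]
[[1,6],[3,14],[6,6],[7,0],[28,7],[30,6],[42,0]]
[[1,6],[3,14],[6,6],[7,0],[14,10],[24,0],[28,7],[30,6],[42,0]]
[[1,6],[3,14],[6,8],[12,0],[14,10],[24,0],[28,7],[30,6],[42,0]]
[[1,6],[3,14],[6,8],[12,0],[14,10],[24,0],[28,9],[37,6],[42,0]]
[[1,6],[3,14],[6,8],[12,0],[14,10],[20,17],[23,10],[24,0],[28,9],[37,6],[42,0]]
[[1,6],[3,14],[6,8],[12,0],[14,14],[20,17],[23,14],[30,9],[37,6],[42,0]]
[[1,6],[3,14],[6,8],[12,0],[14,14],[20,17],[23,14],[30,9],[37,6],[42,0]]
[[1,6],[3,14],[6,8],[12,0],[14,14],[20,17],[23,14],[30,9],[37,6],[42,0]]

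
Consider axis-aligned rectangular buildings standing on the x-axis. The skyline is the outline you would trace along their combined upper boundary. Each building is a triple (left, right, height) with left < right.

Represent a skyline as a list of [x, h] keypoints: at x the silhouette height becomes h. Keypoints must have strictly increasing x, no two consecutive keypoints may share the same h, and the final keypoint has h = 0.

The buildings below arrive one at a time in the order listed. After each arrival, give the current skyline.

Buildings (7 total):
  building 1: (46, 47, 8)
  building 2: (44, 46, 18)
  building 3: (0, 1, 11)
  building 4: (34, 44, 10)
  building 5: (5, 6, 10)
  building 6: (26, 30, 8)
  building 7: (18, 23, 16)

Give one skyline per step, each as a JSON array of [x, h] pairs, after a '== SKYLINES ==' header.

== SKYLINES ==
[[46,8],[47,0]]
[[44,18],[46,8],[47,0]]
[[0,11],[1,0],[44,18],[46,8],[47,0]]
[[0,11],[1,0],[34,10],[44,18],[46,8],[47,0]]
[[0,11],[1,0],[5,10],[6,0],[34,10],[44,18],[46,8],[47,0]]
[[0,11],[1,0],[5,10],[6,0],[26,8],[30,0],[34,10],[44,18],[46,8],[47,0]]
[[0,11],[1,0],[5,10],[6,0],[18,16],[23,0],[26,8],[30,0],[34,10],[44,18],[46,8],[47,0]]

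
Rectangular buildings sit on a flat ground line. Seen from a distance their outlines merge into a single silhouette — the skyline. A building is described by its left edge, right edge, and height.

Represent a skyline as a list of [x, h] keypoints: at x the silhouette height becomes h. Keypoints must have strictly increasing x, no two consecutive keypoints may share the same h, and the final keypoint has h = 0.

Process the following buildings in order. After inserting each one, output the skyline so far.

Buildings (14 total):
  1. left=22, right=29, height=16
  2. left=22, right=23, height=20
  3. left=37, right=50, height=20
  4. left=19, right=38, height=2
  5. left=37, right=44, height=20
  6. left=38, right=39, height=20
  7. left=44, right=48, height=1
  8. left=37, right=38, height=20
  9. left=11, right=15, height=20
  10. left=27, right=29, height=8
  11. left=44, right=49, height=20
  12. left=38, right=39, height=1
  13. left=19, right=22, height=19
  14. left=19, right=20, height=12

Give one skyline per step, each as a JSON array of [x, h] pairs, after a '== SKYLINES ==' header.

== SKYLINES ==
[[22,16],[29,0]]
[[22,20],[23,16],[29,0]]
[[22,20],[23,16],[29,0],[37,20],[50,0]]
[[19,2],[22,20],[23,16],[29,2],[37,20],[50,0]]
[[19,2],[22,20],[23,16],[29,2],[37,20],[50,0]]
[[19,2],[22,20],[23,16],[29,2],[37,20],[50,0]]
[[19,2],[22,20],[23,16],[29,2],[37,20],[50,0]]
[[19,2],[22,20],[23,16],[29,2],[37,20],[50,0]]
[[11,20],[15,0],[19,2],[22,20],[23,16],[29,2],[37,20],[50,0]]
[[11,20],[15,0],[19,2],[22,20],[23,16],[29,2],[37,20],[50,0]]
[[11,20],[15,0],[19,2],[22,20],[23,16],[29,2],[37,20],[50,0]]
[[11,20],[15,0],[19,2],[22,20],[23,16],[29,2],[37,20],[50,0]]
[[11,20],[15,0],[19,19],[22,20],[23,16],[29,2],[37,20],[50,0]]
[[11,20],[15,0],[19,19],[22,20],[23,16],[29,2],[37,20],[50,0]]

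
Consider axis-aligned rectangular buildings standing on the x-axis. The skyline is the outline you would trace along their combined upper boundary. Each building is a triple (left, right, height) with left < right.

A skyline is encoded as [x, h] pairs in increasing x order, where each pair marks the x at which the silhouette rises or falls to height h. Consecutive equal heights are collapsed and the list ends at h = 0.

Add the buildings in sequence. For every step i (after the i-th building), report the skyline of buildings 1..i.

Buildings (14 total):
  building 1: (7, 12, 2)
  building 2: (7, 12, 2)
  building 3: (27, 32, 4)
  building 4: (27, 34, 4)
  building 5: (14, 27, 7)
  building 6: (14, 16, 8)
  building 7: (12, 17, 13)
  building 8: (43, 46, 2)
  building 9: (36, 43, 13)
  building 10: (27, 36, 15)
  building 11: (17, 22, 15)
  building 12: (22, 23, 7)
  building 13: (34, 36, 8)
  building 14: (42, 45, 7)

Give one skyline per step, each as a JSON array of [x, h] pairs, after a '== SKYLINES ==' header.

== SKYLINES ==
[[7,2],[12,0]]
[[7,2],[12,0]]
[[7,2],[12,0],[27,4],[32,0]]
[[7,2],[12,0],[27,4],[34,0]]
[[7,2],[12,0],[14,7],[27,4],[34,0]]
[[7,2],[12,0],[14,8],[16,7],[27,4],[34,0]]
[[7,2],[12,13],[17,7],[27,4],[34,0]]
[[7,2],[12,13],[17,7],[27,4],[34,0],[43,2],[46,0]]
[[7,2],[12,13],[17,7],[27,4],[34,0],[36,13],[43,2],[46,0]]
[[7,2],[12,13],[17,7],[27,15],[36,13],[43,2],[46,0]]
[[7,2],[12,13],[17,15],[22,7],[27,15],[36,13],[43,2],[46,0]]
[[7,2],[12,13],[17,15],[22,7],[27,15],[36,13],[43,2],[46,0]]
[[7,2],[12,13],[17,15],[22,7],[27,15],[36,13],[43,2],[46,0]]
[[7,2],[12,13],[17,15],[22,7],[27,15],[36,13],[43,7],[45,2],[46,0]]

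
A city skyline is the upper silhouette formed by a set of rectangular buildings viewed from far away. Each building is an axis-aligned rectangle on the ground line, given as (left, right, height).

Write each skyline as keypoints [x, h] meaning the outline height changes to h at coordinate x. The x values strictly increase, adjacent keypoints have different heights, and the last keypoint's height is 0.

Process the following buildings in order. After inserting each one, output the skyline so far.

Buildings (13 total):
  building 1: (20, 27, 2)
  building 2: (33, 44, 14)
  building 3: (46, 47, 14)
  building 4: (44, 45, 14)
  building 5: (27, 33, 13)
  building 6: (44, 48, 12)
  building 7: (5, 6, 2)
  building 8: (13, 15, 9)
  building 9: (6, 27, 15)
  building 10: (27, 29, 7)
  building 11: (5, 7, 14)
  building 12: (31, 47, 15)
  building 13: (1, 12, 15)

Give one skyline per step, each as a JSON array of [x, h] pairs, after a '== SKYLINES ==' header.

== SKYLINES ==
[[20,2],[27,0]]
[[20,2],[27,0],[33,14],[44,0]]
[[20,2],[27,0],[33,14],[44,0],[46,14],[47,0]]
[[20,2],[27,0],[33,14],[45,0],[46,14],[47,0]]
[[20,2],[27,13],[33,14],[45,0],[46,14],[47,0]]
[[20,2],[27,13],[33,14],[45,12],[46,14],[47,12],[48,0]]
[[5,2],[6,0],[20,2],[27,13],[33,14],[45,12],[46,14],[47,12],[48,0]]
[[5,2],[6,0],[13,9],[15,0],[20,2],[27,13],[33,14],[45,12],[46,14],[47,12],[48,0]]
[[5,2],[6,15],[27,13],[33,14],[45,12],[46,14],[47,12],[48,0]]
[[5,2],[6,15],[27,13],[33,14],[45,12],[46,14],[47,12],[48,0]]
[[5,14],[6,15],[27,13],[33,14],[45,12],[46,14],[47,12],[48,0]]
[[5,14],[6,15],[27,13],[31,15],[47,12],[48,0]]
[[1,15],[27,13],[31,15],[47,12],[48,0]]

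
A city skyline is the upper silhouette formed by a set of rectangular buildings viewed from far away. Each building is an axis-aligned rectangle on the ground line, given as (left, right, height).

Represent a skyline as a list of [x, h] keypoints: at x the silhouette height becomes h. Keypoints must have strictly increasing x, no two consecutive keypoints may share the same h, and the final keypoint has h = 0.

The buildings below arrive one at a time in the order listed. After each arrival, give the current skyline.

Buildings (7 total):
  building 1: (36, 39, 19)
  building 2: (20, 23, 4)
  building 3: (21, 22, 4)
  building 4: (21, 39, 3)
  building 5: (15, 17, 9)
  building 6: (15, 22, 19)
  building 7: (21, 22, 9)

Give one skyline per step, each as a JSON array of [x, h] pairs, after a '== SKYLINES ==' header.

== SKYLINES ==
[[36,19],[39,0]]
[[20,4],[23,0],[36,19],[39,0]]
[[20,4],[23,0],[36,19],[39,0]]
[[20,4],[23,3],[36,19],[39,0]]
[[15,9],[17,0],[20,4],[23,3],[36,19],[39,0]]
[[15,19],[22,4],[23,3],[36,19],[39,0]]
[[15,19],[22,4],[23,3],[36,19],[39,0]]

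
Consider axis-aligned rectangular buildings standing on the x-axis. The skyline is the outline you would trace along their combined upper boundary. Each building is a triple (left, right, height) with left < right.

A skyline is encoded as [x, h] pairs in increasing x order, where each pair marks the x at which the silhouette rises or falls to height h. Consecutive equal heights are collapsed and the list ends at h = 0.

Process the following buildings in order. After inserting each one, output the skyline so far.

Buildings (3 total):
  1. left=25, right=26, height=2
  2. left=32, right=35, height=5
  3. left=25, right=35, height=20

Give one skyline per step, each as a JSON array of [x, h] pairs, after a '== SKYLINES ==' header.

== SKYLINES ==
[[25,2],[26,0]]
[[25,2],[26,0],[32,5],[35,0]]
[[25,20],[35,0]]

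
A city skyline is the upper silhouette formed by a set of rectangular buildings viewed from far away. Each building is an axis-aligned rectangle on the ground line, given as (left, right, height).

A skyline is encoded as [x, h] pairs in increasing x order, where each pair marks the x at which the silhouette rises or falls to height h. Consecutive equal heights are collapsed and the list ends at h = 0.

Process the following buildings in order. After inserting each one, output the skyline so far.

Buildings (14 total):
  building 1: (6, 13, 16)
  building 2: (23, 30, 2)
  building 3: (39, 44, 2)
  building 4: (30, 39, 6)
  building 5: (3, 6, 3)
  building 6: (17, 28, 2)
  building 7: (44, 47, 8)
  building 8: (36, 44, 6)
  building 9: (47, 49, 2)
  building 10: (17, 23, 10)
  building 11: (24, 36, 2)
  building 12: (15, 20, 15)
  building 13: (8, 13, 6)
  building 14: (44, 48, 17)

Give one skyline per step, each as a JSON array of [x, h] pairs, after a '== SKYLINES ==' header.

== SKYLINES ==
[[6,16],[13,0]]
[[6,16],[13,0],[23,2],[30,0]]
[[6,16],[13,0],[23,2],[30,0],[39,2],[44,0]]
[[6,16],[13,0],[23,2],[30,6],[39,2],[44,0]]
[[3,3],[6,16],[13,0],[23,2],[30,6],[39,2],[44,0]]
[[3,3],[6,16],[13,0],[17,2],[30,6],[39,2],[44,0]]
[[3,3],[6,16],[13,0],[17,2],[30,6],[39,2],[44,8],[47,0]]
[[3,3],[6,16],[13,0],[17,2],[30,6],[44,8],[47,0]]
[[3,3],[6,16],[13,0],[17,2],[30,6],[44,8],[47,2],[49,0]]
[[3,3],[6,16],[13,0],[17,10],[23,2],[30,6],[44,8],[47,2],[49,0]]
[[3,3],[6,16],[13,0],[17,10],[23,2],[30,6],[44,8],[47,2],[49,0]]
[[3,3],[6,16],[13,0],[15,15],[20,10],[23,2],[30,6],[44,8],[47,2],[49,0]]
[[3,3],[6,16],[13,0],[15,15],[20,10],[23,2],[30,6],[44,8],[47,2],[49,0]]
[[3,3],[6,16],[13,0],[15,15],[20,10],[23,2],[30,6],[44,17],[48,2],[49,0]]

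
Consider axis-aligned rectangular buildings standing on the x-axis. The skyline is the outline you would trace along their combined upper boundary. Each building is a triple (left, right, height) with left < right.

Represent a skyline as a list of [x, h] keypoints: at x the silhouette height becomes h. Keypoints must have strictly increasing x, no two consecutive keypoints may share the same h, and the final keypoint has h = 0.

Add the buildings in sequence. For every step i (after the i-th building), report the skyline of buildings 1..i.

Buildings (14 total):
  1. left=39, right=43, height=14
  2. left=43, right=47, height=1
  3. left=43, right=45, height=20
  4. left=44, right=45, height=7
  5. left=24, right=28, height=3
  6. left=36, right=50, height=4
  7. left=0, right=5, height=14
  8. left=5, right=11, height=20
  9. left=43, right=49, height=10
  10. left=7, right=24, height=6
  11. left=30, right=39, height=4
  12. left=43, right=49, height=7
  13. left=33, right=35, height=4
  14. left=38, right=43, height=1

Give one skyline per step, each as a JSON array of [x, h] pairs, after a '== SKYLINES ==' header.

== SKYLINES ==
[[39,14],[43,0]]
[[39,14],[43,1],[47,0]]
[[39,14],[43,20],[45,1],[47,0]]
[[39,14],[43,20],[45,1],[47,0]]
[[24,3],[28,0],[39,14],[43,20],[45,1],[47,0]]
[[24,3],[28,0],[36,4],[39,14],[43,20],[45,4],[50,0]]
[[0,14],[5,0],[24,3],[28,0],[36,4],[39,14],[43,20],[45,4],[50,0]]
[[0,14],[5,20],[11,0],[24,3],[28,0],[36,4],[39,14],[43,20],[45,4],[50,0]]
[[0,14],[5,20],[11,0],[24,3],[28,0],[36,4],[39,14],[43,20],[45,10],[49,4],[50,0]]
[[0,14],[5,20],[11,6],[24,3],[28,0],[36,4],[39,14],[43,20],[45,10],[49,4],[50,0]]
[[0,14],[5,20],[11,6],[24,3],[28,0],[30,4],[39,14],[43,20],[45,10],[49,4],[50,0]]
[[0,14],[5,20],[11,6],[24,3],[28,0],[30,4],[39,14],[43,20],[45,10],[49,4],[50,0]]
[[0,14],[5,20],[11,6],[24,3],[28,0],[30,4],[39,14],[43,20],[45,10],[49,4],[50,0]]
[[0,14],[5,20],[11,6],[24,3],[28,0],[30,4],[39,14],[43,20],[45,10],[49,4],[50,0]]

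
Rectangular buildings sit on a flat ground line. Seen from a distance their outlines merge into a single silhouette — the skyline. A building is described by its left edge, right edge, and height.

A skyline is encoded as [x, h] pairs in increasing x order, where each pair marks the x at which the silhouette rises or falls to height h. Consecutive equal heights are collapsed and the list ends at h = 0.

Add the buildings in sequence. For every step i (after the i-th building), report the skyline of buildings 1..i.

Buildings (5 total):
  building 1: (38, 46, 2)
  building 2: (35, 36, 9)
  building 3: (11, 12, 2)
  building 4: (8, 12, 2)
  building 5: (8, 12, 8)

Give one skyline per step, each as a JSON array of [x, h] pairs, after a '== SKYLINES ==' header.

== SKYLINES ==
[[38,2],[46,0]]
[[35,9],[36,0],[38,2],[46,0]]
[[11,2],[12,0],[35,9],[36,0],[38,2],[46,0]]
[[8,2],[12,0],[35,9],[36,0],[38,2],[46,0]]
[[8,8],[12,0],[35,9],[36,0],[38,2],[46,0]]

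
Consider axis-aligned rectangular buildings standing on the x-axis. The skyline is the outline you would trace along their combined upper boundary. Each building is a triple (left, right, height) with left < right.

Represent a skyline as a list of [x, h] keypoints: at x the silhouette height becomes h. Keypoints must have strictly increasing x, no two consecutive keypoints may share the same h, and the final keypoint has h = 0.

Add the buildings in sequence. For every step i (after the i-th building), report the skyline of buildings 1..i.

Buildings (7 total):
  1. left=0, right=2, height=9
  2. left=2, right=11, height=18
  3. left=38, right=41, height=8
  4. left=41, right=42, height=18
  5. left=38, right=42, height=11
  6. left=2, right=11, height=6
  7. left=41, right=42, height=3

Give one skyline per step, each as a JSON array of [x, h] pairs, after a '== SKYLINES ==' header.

== SKYLINES ==
[[0,9],[2,0]]
[[0,9],[2,18],[11,0]]
[[0,9],[2,18],[11,0],[38,8],[41,0]]
[[0,9],[2,18],[11,0],[38,8],[41,18],[42,0]]
[[0,9],[2,18],[11,0],[38,11],[41,18],[42,0]]
[[0,9],[2,18],[11,0],[38,11],[41,18],[42,0]]
[[0,9],[2,18],[11,0],[38,11],[41,18],[42,0]]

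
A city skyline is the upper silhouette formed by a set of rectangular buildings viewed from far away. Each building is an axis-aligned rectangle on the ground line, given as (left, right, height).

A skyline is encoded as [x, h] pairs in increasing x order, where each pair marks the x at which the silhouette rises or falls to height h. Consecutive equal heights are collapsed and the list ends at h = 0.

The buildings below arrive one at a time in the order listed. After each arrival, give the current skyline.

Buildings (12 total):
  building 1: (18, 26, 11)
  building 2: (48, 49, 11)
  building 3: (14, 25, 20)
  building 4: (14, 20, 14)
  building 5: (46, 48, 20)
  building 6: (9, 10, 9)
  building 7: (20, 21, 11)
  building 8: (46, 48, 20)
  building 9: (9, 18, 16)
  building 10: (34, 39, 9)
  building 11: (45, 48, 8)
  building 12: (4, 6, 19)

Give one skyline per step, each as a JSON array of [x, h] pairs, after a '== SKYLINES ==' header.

== SKYLINES ==
[[18,11],[26,0]]
[[18,11],[26,0],[48,11],[49,0]]
[[14,20],[25,11],[26,0],[48,11],[49,0]]
[[14,20],[25,11],[26,0],[48,11],[49,0]]
[[14,20],[25,11],[26,0],[46,20],[48,11],[49,0]]
[[9,9],[10,0],[14,20],[25,11],[26,0],[46,20],[48,11],[49,0]]
[[9,9],[10,0],[14,20],[25,11],[26,0],[46,20],[48,11],[49,0]]
[[9,9],[10,0],[14,20],[25,11],[26,0],[46,20],[48,11],[49,0]]
[[9,16],[14,20],[25,11],[26,0],[46,20],[48,11],[49,0]]
[[9,16],[14,20],[25,11],[26,0],[34,9],[39,0],[46,20],[48,11],[49,0]]
[[9,16],[14,20],[25,11],[26,0],[34,9],[39,0],[45,8],[46,20],[48,11],[49,0]]
[[4,19],[6,0],[9,16],[14,20],[25,11],[26,0],[34,9],[39,0],[45,8],[46,20],[48,11],[49,0]]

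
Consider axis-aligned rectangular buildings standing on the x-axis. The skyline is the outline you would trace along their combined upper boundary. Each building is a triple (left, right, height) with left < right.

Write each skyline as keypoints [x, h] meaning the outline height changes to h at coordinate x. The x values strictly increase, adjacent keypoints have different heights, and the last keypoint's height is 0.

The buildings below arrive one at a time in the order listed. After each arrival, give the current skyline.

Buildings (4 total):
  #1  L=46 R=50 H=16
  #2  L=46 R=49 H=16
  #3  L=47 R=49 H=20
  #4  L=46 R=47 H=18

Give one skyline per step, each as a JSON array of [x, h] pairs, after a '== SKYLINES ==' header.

== SKYLINES ==
[[46,16],[50,0]]
[[46,16],[50,0]]
[[46,16],[47,20],[49,16],[50,0]]
[[46,18],[47,20],[49,16],[50,0]]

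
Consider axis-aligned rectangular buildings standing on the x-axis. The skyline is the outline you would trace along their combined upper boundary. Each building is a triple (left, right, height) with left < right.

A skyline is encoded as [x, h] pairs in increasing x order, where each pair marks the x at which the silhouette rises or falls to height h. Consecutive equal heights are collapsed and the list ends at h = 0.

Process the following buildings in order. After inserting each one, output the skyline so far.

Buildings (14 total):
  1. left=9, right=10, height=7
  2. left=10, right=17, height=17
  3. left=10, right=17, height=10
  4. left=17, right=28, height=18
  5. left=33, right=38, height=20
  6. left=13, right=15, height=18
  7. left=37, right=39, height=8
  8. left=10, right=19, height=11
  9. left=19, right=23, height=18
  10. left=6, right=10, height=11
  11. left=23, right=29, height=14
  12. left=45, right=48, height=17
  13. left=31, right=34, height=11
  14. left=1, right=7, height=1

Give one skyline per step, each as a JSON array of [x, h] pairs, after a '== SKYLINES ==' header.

== SKYLINES ==
[[9,7],[10,0]]
[[9,7],[10,17],[17,0]]
[[9,7],[10,17],[17,0]]
[[9,7],[10,17],[17,18],[28,0]]
[[9,7],[10,17],[17,18],[28,0],[33,20],[38,0]]
[[9,7],[10,17],[13,18],[15,17],[17,18],[28,0],[33,20],[38,0]]
[[9,7],[10,17],[13,18],[15,17],[17,18],[28,0],[33,20],[38,8],[39,0]]
[[9,7],[10,17],[13,18],[15,17],[17,18],[28,0],[33,20],[38,8],[39,0]]
[[9,7],[10,17],[13,18],[15,17],[17,18],[28,0],[33,20],[38,8],[39,0]]
[[6,11],[10,17],[13,18],[15,17],[17,18],[28,0],[33,20],[38,8],[39,0]]
[[6,11],[10,17],[13,18],[15,17],[17,18],[28,14],[29,0],[33,20],[38,8],[39,0]]
[[6,11],[10,17],[13,18],[15,17],[17,18],[28,14],[29,0],[33,20],[38,8],[39,0],[45,17],[48,0]]
[[6,11],[10,17],[13,18],[15,17],[17,18],[28,14],[29,0],[31,11],[33,20],[38,8],[39,0],[45,17],[48,0]]
[[1,1],[6,11],[10,17],[13,18],[15,17],[17,18],[28,14],[29,0],[31,11],[33,20],[38,8],[39,0],[45,17],[48,0]]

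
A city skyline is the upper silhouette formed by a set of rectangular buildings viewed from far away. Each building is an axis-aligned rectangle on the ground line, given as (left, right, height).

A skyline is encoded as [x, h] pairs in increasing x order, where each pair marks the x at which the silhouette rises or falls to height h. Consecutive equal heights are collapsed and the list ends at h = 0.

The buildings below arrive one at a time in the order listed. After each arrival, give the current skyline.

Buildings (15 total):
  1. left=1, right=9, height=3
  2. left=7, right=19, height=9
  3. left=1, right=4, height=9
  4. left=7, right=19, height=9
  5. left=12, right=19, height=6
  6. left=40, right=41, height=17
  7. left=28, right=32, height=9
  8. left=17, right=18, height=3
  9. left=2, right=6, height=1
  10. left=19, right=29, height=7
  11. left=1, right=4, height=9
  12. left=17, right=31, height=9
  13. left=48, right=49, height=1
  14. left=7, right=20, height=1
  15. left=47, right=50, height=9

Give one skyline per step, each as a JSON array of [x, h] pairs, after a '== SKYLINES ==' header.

== SKYLINES ==
[[1,3],[9,0]]
[[1,3],[7,9],[19,0]]
[[1,9],[4,3],[7,9],[19,0]]
[[1,9],[4,3],[7,9],[19,0]]
[[1,9],[4,3],[7,9],[19,0]]
[[1,9],[4,3],[7,9],[19,0],[40,17],[41,0]]
[[1,9],[4,3],[7,9],[19,0],[28,9],[32,0],[40,17],[41,0]]
[[1,9],[4,3],[7,9],[19,0],[28,9],[32,0],[40,17],[41,0]]
[[1,9],[4,3],[7,9],[19,0],[28,9],[32,0],[40,17],[41,0]]
[[1,9],[4,3],[7,9],[19,7],[28,9],[32,0],[40,17],[41,0]]
[[1,9],[4,3],[7,9],[19,7],[28,9],[32,0],[40,17],[41,0]]
[[1,9],[4,3],[7,9],[32,0],[40,17],[41,0]]
[[1,9],[4,3],[7,9],[32,0],[40,17],[41,0],[48,1],[49,0]]
[[1,9],[4,3],[7,9],[32,0],[40,17],[41,0],[48,1],[49,0]]
[[1,9],[4,3],[7,9],[32,0],[40,17],[41,0],[47,9],[50,0]]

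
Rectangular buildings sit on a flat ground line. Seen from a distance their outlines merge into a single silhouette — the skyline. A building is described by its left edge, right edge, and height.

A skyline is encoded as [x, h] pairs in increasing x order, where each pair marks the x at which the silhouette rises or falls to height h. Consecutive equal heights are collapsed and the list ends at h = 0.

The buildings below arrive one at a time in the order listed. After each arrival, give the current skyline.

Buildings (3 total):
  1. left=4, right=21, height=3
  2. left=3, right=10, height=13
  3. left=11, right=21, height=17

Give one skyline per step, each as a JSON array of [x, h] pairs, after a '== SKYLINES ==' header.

== SKYLINES ==
[[4,3],[21,0]]
[[3,13],[10,3],[21,0]]
[[3,13],[10,3],[11,17],[21,0]]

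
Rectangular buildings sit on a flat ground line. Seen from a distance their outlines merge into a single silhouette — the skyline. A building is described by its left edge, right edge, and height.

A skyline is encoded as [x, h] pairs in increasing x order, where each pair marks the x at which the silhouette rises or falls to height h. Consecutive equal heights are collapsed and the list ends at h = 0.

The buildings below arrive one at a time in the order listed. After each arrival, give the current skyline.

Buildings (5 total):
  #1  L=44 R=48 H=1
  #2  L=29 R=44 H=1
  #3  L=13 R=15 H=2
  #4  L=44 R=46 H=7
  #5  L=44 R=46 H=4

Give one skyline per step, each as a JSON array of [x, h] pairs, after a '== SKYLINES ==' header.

== SKYLINES ==
[[44,1],[48,0]]
[[29,1],[48,0]]
[[13,2],[15,0],[29,1],[48,0]]
[[13,2],[15,0],[29,1],[44,7],[46,1],[48,0]]
[[13,2],[15,0],[29,1],[44,7],[46,1],[48,0]]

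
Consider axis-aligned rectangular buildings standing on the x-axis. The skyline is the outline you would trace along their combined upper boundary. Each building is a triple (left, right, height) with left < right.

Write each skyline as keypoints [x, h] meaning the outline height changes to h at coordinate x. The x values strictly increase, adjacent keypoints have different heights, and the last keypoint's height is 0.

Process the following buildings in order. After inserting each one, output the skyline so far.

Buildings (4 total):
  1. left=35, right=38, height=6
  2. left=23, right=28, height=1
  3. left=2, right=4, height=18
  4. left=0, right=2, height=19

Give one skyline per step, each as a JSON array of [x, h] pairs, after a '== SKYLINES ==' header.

== SKYLINES ==
[[35,6],[38,0]]
[[23,1],[28,0],[35,6],[38,0]]
[[2,18],[4,0],[23,1],[28,0],[35,6],[38,0]]
[[0,19],[2,18],[4,0],[23,1],[28,0],[35,6],[38,0]]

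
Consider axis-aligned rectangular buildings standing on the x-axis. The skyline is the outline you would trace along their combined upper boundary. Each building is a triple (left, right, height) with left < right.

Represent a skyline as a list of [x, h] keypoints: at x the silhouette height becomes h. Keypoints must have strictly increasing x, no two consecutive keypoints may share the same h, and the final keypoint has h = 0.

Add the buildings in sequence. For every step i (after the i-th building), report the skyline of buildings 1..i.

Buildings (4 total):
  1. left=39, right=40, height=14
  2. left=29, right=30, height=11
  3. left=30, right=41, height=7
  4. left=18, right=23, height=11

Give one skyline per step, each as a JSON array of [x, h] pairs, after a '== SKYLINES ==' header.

== SKYLINES ==
[[39,14],[40,0]]
[[29,11],[30,0],[39,14],[40,0]]
[[29,11],[30,7],[39,14],[40,7],[41,0]]
[[18,11],[23,0],[29,11],[30,7],[39,14],[40,7],[41,0]]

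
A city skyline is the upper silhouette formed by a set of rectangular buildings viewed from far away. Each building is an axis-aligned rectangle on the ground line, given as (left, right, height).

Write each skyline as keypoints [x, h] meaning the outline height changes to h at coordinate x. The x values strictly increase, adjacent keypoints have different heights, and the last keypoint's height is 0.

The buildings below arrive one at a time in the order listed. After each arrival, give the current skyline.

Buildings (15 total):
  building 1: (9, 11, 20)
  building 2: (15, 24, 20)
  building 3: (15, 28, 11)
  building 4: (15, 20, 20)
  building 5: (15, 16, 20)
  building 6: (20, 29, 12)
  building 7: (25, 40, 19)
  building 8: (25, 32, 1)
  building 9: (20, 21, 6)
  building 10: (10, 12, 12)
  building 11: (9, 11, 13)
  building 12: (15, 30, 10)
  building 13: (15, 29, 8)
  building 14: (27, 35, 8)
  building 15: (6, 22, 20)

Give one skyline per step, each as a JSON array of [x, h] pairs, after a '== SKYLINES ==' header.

== SKYLINES ==
[[9,20],[11,0]]
[[9,20],[11,0],[15,20],[24,0]]
[[9,20],[11,0],[15,20],[24,11],[28,0]]
[[9,20],[11,0],[15,20],[24,11],[28,0]]
[[9,20],[11,0],[15,20],[24,11],[28,0]]
[[9,20],[11,0],[15,20],[24,12],[29,0]]
[[9,20],[11,0],[15,20],[24,12],[25,19],[40,0]]
[[9,20],[11,0],[15,20],[24,12],[25,19],[40,0]]
[[9,20],[11,0],[15,20],[24,12],[25,19],[40,0]]
[[9,20],[11,12],[12,0],[15,20],[24,12],[25,19],[40,0]]
[[9,20],[11,12],[12,0],[15,20],[24,12],[25,19],[40,0]]
[[9,20],[11,12],[12,0],[15,20],[24,12],[25,19],[40,0]]
[[9,20],[11,12],[12,0],[15,20],[24,12],[25,19],[40,0]]
[[9,20],[11,12],[12,0],[15,20],[24,12],[25,19],[40,0]]
[[6,20],[24,12],[25,19],[40,0]]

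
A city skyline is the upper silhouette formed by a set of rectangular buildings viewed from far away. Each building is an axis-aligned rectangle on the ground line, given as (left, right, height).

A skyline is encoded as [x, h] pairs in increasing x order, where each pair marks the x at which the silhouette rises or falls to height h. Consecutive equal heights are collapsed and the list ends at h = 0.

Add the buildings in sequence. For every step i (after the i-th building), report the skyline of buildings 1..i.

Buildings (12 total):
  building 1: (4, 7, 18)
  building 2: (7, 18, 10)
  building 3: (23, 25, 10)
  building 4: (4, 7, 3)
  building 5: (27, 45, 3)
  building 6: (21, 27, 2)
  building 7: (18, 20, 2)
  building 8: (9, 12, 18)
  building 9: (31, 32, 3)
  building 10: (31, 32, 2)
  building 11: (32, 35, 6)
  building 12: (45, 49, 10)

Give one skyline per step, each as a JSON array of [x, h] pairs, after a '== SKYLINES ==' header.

== SKYLINES ==
[[4,18],[7,0]]
[[4,18],[7,10],[18,0]]
[[4,18],[7,10],[18,0],[23,10],[25,0]]
[[4,18],[7,10],[18,0],[23,10],[25,0]]
[[4,18],[7,10],[18,0],[23,10],[25,0],[27,3],[45,0]]
[[4,18],[7,10],[18,0],[21,2],[23,10],[25,2],[27,3],[45,0]]
[[4,18],[7,10],[18,2],[20,0],[21,2],[23,10],[25,2],[27,3],[45,0]]
[[4,18],[7,10],[9,18],[12,10],[18,2],[20,0],[21,2],[23,10],[25,2],[27,3],[45,0]]
[[4,18],[7,10],[9,18],[12,10],[18,2],[20,0],[21,2],[23,10],[25,2],[27,3],[45,0]]
[[4,18],[7,10],[9,18],[12,10],[18,2],[20,0],[21,2],[23,10],[25,2],[27,3],[45,0]]
[[4,18],[7,10],[9,18],[12,10],[18,2],[20,0],[21,2],[23,10],[25,2],[27,3],[32,6],[35,3],[45,0]]
[[4,18],[7,10],[9,18],[12,10],[18,2],[20,0],[21,2],[23,10],[25,2],[27,3],[32,6],[35,3],[45,10],[49,0]]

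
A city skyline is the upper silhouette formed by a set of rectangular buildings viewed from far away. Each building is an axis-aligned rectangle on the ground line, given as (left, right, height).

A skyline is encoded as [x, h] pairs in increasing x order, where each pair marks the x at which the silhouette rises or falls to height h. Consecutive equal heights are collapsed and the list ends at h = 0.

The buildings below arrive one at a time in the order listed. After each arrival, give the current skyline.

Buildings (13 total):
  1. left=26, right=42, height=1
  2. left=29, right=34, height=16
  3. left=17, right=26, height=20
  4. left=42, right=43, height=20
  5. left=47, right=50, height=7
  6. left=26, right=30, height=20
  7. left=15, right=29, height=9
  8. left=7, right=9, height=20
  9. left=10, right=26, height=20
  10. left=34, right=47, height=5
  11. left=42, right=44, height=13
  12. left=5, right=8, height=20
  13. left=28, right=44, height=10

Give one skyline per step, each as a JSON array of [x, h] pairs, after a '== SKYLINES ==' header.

== SKYLINES ==
[[26,1],[42,0]]
[[26,1],[29,16],[34,1],[42,0]]
[[17,20],[26,1],[29,16],[34,1],[42,0]]
[[17,20],[26,1],[29,16],[34,1],[42,20],[43,0]]
[[17,20],[26,1],[29,16],[34,1],[42,20],[43,0],[47,7],[50,0]]
[[17,20],[30,16],[34,1],[42,20],[43,0],[47,7],[50,0]]
[[15,9],[17,20],[30,16],[34,1],[42,20],[43,0],[47,7],[50,0]]
[[7,20],[9,0],[15,9],[17,20],[30,16],[34,1],[42,20],[43,0],[47,7],[50,0]]
[[7,20],[9,0],[10,20],[30,16],[34,1],[42,20],[43,0],[47,7],[50,0]]
[[7,20],[9,0],[10,20],[30,16],[34,5],[42,20],[43,5],[47,7],[50,0]]
[[7,20],[9,0],[10,20],[30,16],[34,5],[42,20],[43,13],[44,5],[47,7],[50,0]]
[[5,20],[9,0],[10,20],[30,16],[34,5],[42,20],[43,13],[44,5],[47,7],[50,0]]
[[5,20],[9,0],[10,20],[30,16],[34,10],[42,20],[43,13],[44,5],[47,7],[50,0]]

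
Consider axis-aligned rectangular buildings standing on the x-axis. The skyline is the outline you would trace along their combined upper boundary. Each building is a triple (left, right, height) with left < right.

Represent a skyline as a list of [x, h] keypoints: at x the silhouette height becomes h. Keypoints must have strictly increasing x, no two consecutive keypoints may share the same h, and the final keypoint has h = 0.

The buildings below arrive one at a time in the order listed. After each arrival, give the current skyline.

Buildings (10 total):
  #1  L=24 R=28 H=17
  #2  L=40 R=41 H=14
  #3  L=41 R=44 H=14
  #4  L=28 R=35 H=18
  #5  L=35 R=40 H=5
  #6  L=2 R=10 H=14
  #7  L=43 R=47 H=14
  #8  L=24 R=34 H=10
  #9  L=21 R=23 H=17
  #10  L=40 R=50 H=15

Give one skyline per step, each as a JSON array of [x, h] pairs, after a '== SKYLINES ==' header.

== SKYLINES ==
[[24,17],[28,0]]
[[24,17],[28,0],[40,14],[41,0]]
[[24,17],[28,0],[40,14],[44,0]]
[[24,17],[28,18],[35,0],[40,14],[44,0]]
[[24,17],[28,18],[35,5],[40,14],[44,0]]
[[2,14],[10,0],[24,17],[28,18],[35,5],[40,14],[44,0]]
[[2,14],[10,0],[24,17],[28,18],[35,5],[40,14],[47,0]]
[[2,14],[10,0],[24,17],[28,18],[35,5],[40,14],[47,0]]
[[2,14],[10,0],[21,17],[23,0],[24,17],[28,18],[35,5],[40,14],[47,0]]
[[2,14],[10,0],[21,17],[23,0],[24,17],[28,18],[35,5],[40,15],[50,0]]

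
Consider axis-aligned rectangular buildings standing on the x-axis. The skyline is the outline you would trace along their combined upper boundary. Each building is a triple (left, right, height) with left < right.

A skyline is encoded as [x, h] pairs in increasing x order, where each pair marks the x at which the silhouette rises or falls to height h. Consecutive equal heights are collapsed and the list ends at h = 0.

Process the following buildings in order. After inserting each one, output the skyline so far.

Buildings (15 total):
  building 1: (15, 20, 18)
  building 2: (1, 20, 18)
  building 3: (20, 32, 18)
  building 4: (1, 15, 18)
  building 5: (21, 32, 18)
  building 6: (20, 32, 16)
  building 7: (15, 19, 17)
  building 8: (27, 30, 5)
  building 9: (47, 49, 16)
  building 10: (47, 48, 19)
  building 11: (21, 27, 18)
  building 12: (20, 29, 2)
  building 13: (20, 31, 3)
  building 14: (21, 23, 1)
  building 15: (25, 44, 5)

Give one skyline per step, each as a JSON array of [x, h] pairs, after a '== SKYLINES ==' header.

== SKYLINES ==
[[15,18],[20,0]]
[[1,18],[20,0]]
[[1,18],[32,0]]
[[1,18],[32,0]]
[[1,18],[32,0]]
[[1,18],[32,0]]
[[1,18],[32,0]]
[[1,18],[32,0]]
[[1,18],[32,0],[47,16],[49,0]]
[[1,18],[32,0],[47,19],[48,16],[49,0]]
[[1,18],[32,0],[47,19],[48,16],[49,0]]
[[1,18],[32,0],[47,19],[48,16],[49,0]]
[[1,18],[32,0],[47,19],[48,16],[49,0]]
[[1,18],[32,0],[47,19],[48,16],[49,0]]
[[1,18],[32,5],[44,0],[47,19],[48,16],[49,0]]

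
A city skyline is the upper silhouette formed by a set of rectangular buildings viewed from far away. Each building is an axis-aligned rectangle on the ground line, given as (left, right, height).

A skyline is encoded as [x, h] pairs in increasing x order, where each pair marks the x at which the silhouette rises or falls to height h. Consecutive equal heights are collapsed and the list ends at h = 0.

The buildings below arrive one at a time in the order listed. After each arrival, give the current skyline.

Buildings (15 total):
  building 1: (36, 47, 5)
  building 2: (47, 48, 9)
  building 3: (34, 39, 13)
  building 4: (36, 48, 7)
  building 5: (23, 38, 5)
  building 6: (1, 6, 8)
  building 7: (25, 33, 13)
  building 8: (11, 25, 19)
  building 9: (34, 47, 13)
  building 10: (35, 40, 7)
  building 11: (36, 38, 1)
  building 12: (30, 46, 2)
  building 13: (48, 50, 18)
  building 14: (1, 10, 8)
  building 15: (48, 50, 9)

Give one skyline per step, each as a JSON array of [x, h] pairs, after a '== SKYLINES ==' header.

== SKYLINES ==
[[36,5],[47,0]]
[[36,5],[47,9],[48,0]]
[[34,13],[39,5],[47,9],[48,0]]
[[34,13],[39,7],[47,9],[48,0]]
[[23,5],[34,13],[39,7],[47,9],[48,0]]
[[1,8],[6,0],[23,5],[34,13],[39,7],[47,9],[48,0]]
[[1,8],[6,0],[23,5],[25,13],[33,5],[34,13],[39,7],[47,9],[48,0]]
[[1,8],[6,0],[11,19],[25,13],[33,5],[34,13],[39,7],[47,9],[48,0]]
[[1,8],[6,0],[11,19],[25,13],[33,5],[34,13],[47,9],[48,0]]
[[1,8],[6,0],[11,19],[25,13],[33,5],[34,13],[47,9],[48,0]]
[[1,8],[6,0],[11,19],[25,13],[33,5],[34,13],[47,9],[48,0]]
[[1,8],[6,0],[11,19],[25,13],[33,5],[34,13],[47,9],[48,0]]
[[1,8],[6,0],[11,19],[25,13],[33,5],[34,13],[47,9],[48,18],[50,0]]
[[1,8],[10,0],[11,19],[25,13],[33,5],[34,13],[47,9],[48,18],[50,0]]
[[1,8],[10,0],[11,19],[25,13],[33,5],[34,13],[47,9],[48,18],[50,0]]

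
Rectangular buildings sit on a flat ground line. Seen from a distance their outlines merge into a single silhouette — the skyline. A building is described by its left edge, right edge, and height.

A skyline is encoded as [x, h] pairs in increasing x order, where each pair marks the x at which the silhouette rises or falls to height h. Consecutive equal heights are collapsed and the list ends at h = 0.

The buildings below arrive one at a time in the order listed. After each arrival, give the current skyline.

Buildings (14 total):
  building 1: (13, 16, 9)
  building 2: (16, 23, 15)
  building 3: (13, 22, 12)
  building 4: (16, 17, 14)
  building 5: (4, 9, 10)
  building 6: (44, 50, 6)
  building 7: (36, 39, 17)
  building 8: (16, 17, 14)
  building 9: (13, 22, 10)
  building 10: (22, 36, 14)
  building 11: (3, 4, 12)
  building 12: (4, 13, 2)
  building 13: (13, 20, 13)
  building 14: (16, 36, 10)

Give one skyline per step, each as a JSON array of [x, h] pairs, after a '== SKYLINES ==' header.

== SKYLINES ==
[[13,9],[16,0]]
[[13,9],[16,15],[23,0]]
[[13,12],[16,15],[23,0]]
[[13,12],[16,15],[23,0]]
[[4,10],[9,0],[13,12],[16,15],[23,0]]
[[4,10],[9,0],[13,12],[16,15],[23,0],[44,6],[50,0]]
[[4,10],[9,0],[13,12],[16,15],[23,0],[36,17],[39,0],[44,6],[50,0]]
[[4,10],[9,0],[13,12],[16,15],[23,0],[36,17],[39,0],[44,6],[50,0]]
[[4,10],[9,0],[13,12],[16,15],[23,0],[36,17],[39,0],[44,6],[50,0]]
[[4,10],[9,0],[13,12],[16,15],[23,14],[36,17],[39,0],[44,6],[50,0]]
[[3,12],[4,10],[9,0],[13,12],[16,15],[23,14],[36,17],[39,0],[44,6],[50,0]]
[[3,12],[4,10],[9,2],[13,12],[16,15],[23,14],[36,17],[39,0],[44,6],[50,0]]
[[3,12],[4,10],[9,2],[13,13],[16,15],[23,14],[36,17],[39,0],[44,6],[50,0]]
[[3,12],[4,10],[9,2],[13,13],[16,15],[23,14],[36,17],[39,0],[44,6],[50,0]]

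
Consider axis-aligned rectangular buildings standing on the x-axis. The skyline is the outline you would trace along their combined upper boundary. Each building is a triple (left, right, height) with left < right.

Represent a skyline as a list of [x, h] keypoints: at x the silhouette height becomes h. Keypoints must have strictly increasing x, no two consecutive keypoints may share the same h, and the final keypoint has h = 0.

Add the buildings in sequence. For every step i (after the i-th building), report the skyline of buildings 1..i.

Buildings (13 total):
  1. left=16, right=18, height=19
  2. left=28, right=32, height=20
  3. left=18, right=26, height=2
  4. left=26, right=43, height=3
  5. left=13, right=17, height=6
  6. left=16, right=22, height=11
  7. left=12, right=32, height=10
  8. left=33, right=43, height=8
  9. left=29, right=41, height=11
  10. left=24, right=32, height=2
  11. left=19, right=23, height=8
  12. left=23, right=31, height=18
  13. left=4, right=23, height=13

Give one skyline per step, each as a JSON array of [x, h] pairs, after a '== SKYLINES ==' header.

== SKYLINES ==
[[16,19],[18,0]]
[[16,19],[18,0],[28,20],[32,0]]
[[16,19],[18,2],[26,0],[28,20],[32,0]]
[[16,19],[18,2],[26,3],[28,20],[32,3],[43,0]]
[[13,6],[16,19],[18,2],[26,3],[28,20],[32,3],[43,0]]
[[13,6],[16,19],[18,11],[22,2],[26,3],[28,20],[32,3],[43,0]]
[[12,10],[16,19],[18,11],[22,10],[28,20],[32,3],[43,0]]
[[12,10],[16,19],[18,11],[22,10],[28,20],[32,3],[33,8],[43,0]]
[[12,10],[16,19],[18,11],[22,10],[28,20],[32,11],[41,8],[43,0]]
[[12,10],[16,19],[18,11],[22,10],[28,20],[32,11],[41,8],[43,0]]
[[12,10],[16,19],[18,11],[22,10],[28,20],[32,11],[41,8],[43,0]]
[[12,10],[16,19],[18,11],[22,10],[23,18],[28,20],[32,11],[41,8],[43,0]]
[[4,13],[16,19],[18,13],[23,18],[28,20],[32,11],[41,8],[43,0]]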